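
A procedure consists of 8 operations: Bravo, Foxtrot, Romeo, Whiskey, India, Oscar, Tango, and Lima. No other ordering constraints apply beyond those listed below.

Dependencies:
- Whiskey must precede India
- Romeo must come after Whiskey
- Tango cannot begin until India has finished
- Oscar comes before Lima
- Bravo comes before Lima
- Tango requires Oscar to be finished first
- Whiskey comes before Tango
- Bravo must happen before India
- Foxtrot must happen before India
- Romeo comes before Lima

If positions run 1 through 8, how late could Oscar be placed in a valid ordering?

Every operation that must follow Oscar has to come after it. Tracing all chains starting from Oscar, those operations are: Tango, Lima — 2 in total.
With 2 mandatory successors out of 8 operations total, the latest slot for Oscar is 8−2 = 6, and it's reachable by doing all non-successors before Oscar.

6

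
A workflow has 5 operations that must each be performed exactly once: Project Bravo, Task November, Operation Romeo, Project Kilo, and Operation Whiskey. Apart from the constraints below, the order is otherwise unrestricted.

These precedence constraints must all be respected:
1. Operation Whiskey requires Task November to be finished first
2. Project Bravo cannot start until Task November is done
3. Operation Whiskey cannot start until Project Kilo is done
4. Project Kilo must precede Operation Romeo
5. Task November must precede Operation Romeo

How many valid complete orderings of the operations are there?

14

2 operations have no prerequisites (Task November, Project Kilo), so any of them could come first.
Enumerating by repeatedly choosing an available operation (one whose prerequisites are all placed) gives 14 distinct complete orderings.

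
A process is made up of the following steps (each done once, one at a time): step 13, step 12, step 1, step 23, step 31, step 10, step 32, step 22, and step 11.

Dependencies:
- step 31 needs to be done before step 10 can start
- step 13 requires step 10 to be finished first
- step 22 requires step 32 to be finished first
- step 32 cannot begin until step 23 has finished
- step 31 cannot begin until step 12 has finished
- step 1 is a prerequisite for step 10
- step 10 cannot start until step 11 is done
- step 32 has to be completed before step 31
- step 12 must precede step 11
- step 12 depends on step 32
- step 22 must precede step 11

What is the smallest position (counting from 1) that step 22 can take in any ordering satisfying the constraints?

Working backwards through the constraints from step 22, its full set of required predecessors is step 23, step 32 — 2 of them.
With 2 mandatory predecessors, the earliest step 22 can sit is position 2+1 = 3, and placing just those 2 first achieves it.

3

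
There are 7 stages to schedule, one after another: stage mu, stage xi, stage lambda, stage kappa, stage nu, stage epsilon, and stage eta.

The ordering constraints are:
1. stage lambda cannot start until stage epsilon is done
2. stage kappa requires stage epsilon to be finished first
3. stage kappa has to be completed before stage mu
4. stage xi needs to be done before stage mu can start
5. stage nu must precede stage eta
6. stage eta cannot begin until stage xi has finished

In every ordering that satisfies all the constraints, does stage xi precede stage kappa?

No

Nothing in the constraints links stage xi and stage kappa; they are unordered relative to each other.
So stage xi can come before stage kappa or after — it is not forced.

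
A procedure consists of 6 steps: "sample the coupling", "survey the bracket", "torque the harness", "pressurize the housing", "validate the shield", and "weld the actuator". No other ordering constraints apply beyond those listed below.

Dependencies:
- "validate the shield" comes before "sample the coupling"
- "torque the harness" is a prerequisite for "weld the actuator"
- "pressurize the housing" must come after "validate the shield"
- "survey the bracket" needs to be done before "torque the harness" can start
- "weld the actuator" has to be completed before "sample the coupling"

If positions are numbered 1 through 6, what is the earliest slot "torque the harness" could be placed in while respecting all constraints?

2

The only step forced before "torque the harness" (directly or transitively) is "survey the bracket".
So at minimum 1 step comes before "torque the harness", putting "torque the harness" no earlier than position 2. That position is achievable by scheduling exactly that predecessor first.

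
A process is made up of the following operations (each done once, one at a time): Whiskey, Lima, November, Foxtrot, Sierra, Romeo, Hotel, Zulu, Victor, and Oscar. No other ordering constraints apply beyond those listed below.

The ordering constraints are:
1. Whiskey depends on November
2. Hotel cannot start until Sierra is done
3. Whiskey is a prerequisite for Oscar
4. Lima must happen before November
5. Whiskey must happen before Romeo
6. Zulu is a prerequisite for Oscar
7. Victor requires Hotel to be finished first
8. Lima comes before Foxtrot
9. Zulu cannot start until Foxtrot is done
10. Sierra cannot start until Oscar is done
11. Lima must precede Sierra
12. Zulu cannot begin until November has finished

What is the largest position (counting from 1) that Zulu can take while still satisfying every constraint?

6

Following every chain forward from Zulu, the operations that must come later are Sierra, Hotel, Victor, Oscar — 4 of them.
With 4 mandatory successors out of 10 operations total, the latest slot for Zulu is 10−4 = 6, and it's reachable by doing all non-successors before Zulu.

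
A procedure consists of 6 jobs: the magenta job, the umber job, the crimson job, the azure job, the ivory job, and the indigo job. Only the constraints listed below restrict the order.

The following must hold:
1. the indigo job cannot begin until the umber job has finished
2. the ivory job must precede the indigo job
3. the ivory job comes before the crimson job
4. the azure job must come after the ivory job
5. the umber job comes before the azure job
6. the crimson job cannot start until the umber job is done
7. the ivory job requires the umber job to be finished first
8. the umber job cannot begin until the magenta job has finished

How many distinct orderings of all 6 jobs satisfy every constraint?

6

Only the magenta job has no prerequisites, so it must go first.
Counting all ways to extend the partial order to a total order gives 6.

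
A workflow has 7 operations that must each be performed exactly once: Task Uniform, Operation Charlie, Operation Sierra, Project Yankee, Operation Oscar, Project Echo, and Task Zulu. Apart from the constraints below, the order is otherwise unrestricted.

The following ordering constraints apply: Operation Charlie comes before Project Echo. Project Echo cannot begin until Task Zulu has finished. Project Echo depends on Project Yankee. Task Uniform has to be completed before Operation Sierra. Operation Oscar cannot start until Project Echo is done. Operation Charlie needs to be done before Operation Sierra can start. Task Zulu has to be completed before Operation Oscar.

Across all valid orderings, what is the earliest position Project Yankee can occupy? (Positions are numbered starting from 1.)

1

No constraint forces any other operation before Project Yankee, so it can be placed first.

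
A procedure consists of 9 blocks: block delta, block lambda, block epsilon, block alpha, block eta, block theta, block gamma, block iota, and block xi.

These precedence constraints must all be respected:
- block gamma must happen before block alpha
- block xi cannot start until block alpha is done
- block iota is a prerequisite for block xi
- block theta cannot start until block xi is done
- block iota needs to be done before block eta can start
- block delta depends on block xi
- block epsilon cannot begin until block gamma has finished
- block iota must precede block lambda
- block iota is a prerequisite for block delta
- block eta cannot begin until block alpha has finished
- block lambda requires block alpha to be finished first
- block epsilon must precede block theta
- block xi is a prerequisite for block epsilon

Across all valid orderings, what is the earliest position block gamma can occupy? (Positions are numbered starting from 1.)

No constraint forces any other block before block gamma, so it can be placed first.

1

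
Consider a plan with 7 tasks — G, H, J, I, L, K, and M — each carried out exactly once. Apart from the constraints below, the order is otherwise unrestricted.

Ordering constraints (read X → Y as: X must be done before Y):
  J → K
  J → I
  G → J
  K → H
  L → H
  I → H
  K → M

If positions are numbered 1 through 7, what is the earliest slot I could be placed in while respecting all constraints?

3

Working backwards through the constraints from I, its full set of required predecessors is G, J — 2 of them.
With 2 mandatory predecessors, the earliest I can sit is position 2+1 = 3, and placing just those 2 first achieves it.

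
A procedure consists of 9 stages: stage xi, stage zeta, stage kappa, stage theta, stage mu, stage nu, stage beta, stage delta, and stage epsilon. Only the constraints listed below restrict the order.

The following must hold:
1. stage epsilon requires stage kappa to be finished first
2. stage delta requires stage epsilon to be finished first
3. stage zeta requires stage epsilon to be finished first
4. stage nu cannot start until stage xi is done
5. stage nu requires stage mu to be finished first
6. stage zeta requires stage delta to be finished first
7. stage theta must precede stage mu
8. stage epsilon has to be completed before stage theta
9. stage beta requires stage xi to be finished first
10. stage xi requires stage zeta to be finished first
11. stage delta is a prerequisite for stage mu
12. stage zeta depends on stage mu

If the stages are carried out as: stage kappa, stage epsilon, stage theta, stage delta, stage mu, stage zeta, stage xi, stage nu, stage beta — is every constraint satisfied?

Yes

Going through the constraints one by one, each required predecessor appears earlier in the sequence than its dependent — e.g. stage epsilon (position 2) is before stage zeta (position 6), as required.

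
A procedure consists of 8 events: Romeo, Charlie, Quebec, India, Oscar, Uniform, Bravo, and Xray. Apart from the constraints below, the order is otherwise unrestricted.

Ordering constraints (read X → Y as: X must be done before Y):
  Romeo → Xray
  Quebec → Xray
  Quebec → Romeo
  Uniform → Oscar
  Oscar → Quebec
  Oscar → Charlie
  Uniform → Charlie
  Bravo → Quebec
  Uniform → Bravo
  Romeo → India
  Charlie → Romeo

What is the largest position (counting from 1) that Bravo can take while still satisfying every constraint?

4

Every event that must follow Bravo has to come after it. Tracing all chains starting from Bravo, those events are: Romeo, Quebec, India, Xray — 4 in total.
With 4 mandatory successors out of 8 events total, the latest slot for Bravo is 8−4 = 4, and it's reachable by doing all non-successors before Bravo.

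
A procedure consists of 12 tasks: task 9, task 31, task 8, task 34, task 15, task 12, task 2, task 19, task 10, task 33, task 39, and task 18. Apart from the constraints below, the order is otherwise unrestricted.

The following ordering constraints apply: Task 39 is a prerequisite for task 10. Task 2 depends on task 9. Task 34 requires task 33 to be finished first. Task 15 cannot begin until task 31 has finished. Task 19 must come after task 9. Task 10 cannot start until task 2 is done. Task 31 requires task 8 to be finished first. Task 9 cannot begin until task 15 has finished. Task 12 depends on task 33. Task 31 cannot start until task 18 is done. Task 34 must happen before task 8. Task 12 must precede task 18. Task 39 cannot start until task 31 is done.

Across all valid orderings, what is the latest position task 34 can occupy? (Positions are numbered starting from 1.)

Every task that must follow task 34 has to come after it. Tracing all chains starting from task 34, those tasks are: task 9, task 31, task 8, task 15, task 2, task 19, task 10, task 39 — 8 in total.
So at least 8 tasks follow task 34, putting task 34 no later than position 4. That position is achievable by scheduling everything else first.

4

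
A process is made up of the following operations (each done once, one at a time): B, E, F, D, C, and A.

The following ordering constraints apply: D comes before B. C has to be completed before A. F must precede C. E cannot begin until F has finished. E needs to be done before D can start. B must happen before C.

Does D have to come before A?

Yes

There is a constraint chain D → B → C → A.
That forces D before A in every valid schedule.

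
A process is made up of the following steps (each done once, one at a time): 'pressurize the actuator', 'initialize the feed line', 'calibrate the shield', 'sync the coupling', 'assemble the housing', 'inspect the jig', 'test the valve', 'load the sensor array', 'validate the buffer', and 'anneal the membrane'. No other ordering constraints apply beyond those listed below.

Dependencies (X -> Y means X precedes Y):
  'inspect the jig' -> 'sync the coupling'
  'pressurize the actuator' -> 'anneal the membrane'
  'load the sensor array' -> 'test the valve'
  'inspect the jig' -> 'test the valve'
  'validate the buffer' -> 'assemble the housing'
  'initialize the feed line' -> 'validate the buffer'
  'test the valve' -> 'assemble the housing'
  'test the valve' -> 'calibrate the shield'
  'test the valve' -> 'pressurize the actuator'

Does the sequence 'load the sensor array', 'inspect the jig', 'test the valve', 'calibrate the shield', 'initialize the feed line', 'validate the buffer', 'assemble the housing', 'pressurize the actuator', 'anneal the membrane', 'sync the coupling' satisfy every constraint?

Every stated constraint is respected: 'inspect the jig' sits at position 2, ahead of 'sync the coupling' at position 10, and each of the other listed pairs likewise has the predecessor earlier in the sequence.

Yes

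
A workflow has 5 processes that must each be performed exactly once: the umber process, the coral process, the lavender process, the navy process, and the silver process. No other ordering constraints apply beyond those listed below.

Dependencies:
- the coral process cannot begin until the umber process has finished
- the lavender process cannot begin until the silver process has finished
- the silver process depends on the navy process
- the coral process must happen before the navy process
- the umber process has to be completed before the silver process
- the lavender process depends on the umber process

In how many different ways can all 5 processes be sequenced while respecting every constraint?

1

The umber process is the only process with nothing required before it, so every ordering starts there.
Every process is then forced in turn, so only 1 complete ordering is consistent with the constraints.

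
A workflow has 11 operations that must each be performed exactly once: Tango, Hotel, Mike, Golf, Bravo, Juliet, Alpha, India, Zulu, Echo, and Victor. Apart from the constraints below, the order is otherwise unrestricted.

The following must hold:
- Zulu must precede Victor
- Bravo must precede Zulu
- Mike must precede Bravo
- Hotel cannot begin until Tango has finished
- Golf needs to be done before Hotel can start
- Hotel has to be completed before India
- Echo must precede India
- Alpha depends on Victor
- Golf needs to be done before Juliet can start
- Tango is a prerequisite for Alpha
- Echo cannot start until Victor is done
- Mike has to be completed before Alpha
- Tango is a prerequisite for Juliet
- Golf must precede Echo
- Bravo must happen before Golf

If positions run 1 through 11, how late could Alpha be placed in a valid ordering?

11

Nothing depends on Alpha, so it can be the final operation, position 11.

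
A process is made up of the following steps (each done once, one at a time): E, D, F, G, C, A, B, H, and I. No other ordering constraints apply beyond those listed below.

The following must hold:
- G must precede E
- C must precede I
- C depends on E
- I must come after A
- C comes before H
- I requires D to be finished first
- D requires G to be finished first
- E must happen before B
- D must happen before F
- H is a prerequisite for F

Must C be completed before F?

Yes

Chaining the stated constraints: C → H → F.
That forces C before F in every valid schedule.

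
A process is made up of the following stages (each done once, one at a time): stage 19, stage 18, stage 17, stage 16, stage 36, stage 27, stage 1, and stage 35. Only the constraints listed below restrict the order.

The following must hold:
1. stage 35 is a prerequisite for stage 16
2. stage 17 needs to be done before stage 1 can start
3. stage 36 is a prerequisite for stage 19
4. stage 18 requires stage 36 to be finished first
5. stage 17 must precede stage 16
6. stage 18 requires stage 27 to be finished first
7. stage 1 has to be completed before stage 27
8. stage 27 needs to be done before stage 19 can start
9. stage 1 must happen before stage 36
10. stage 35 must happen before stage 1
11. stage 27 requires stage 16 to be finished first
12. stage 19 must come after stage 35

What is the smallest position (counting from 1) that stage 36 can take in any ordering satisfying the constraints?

4

Every stage that must precede stage 36 has to come before it. Tracing all chains that end at stage 36, those stages are: stage 17, stage 1, stage 35 — 3 in total.
With 3 mandatory predecessors, the earliest stage 36 can sit is position 3+1 = 4, and placing just those 3 first achieves it.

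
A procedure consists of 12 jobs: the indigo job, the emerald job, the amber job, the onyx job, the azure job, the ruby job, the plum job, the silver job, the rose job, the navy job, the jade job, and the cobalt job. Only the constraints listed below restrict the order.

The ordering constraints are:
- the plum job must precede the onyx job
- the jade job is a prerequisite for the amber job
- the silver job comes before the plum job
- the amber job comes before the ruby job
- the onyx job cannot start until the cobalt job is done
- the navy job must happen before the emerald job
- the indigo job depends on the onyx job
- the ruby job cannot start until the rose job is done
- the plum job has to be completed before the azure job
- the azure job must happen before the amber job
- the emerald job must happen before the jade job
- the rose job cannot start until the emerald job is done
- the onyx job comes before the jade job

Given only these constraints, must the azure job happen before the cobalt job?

The azure job and the cobalt job are not related by any chain of constraints.
So the azure job can come before the cobalt job or after — it is not forced.

No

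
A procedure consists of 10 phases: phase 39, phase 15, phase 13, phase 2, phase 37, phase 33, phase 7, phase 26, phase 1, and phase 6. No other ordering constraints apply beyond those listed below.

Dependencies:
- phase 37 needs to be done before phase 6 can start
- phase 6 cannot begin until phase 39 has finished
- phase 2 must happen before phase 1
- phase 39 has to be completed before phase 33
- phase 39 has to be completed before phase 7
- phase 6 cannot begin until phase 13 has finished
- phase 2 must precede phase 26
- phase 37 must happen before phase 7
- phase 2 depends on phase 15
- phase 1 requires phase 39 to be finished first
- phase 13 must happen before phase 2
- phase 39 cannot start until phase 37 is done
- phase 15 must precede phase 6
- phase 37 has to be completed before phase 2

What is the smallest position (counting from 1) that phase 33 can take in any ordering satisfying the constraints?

3

Every phase that must precede phase 33 has to come before it. Tracing all chains that end at phase 33, those phases are: phase 39, phase 37 — 2 in total.
With 2 mandatory predecessors, the earliest phase 33 can sit is position 2+1 = 3, and placing just those 2 first achieves it.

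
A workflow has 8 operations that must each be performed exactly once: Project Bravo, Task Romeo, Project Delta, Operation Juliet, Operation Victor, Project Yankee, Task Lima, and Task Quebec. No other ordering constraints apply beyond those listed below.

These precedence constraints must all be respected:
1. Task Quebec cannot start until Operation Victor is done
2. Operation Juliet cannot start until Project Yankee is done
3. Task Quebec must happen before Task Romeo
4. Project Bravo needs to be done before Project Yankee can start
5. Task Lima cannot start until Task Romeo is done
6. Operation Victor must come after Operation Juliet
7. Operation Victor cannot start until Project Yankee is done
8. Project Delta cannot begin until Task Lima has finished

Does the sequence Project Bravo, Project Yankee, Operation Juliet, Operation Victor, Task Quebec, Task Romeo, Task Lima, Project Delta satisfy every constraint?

Going through the constraints one by one, each required predecessor appears earlier in the sequence than its dependent — e.g. Project Yankee (position 2) is before Operation Victor (position 4), as required.

Yes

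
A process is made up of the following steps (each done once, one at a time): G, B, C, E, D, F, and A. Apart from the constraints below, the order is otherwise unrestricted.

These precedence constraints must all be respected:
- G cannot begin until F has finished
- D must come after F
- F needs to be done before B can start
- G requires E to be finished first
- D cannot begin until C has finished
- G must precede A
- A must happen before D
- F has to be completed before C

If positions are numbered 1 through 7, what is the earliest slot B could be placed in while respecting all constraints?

The only step forced before B (directly or transitively) is F.
With 1 mandatory predecessor, the earliest B can sit is position 1+1 = 2, and placing just that one first achieves it.

2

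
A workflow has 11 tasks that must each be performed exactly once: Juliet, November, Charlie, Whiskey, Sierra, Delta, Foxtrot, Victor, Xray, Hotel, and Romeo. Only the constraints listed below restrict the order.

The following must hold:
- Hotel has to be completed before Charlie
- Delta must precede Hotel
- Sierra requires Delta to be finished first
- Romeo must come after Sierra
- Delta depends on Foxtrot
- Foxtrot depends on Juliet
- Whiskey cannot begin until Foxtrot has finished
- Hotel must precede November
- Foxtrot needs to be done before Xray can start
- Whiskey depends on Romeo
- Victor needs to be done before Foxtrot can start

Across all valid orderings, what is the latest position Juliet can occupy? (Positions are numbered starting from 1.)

2

Following every chain forward from Juliet, the tasks that must come later are November, Charlie, Whiskey, Sierra, Delta, Foxtrot, Xray, Hotel, Romeo — 9 of them.
So at least 9 tasks follow Juliet, putting Juliet no later than position 2. That position is achievable by scheduling everything else first.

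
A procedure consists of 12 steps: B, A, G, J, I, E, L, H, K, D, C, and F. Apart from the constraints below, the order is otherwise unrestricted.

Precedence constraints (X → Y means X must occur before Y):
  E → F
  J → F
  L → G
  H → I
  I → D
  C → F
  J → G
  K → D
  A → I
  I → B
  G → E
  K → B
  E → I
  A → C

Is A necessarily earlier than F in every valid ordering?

There is a constraint chain A → C → F.
Hence A necessarily comes before F.

Yes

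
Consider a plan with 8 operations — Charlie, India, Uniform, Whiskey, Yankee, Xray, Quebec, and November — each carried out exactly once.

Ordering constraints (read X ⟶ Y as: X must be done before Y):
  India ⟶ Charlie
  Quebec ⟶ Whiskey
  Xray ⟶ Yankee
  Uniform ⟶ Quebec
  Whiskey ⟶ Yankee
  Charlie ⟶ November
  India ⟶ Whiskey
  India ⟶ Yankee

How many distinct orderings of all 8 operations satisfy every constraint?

202

The operations with no prerequisites are India, Uniform, Xray; any of them can be placed first.
Enumerating by repeatedly choosing an available operation (one whose prerequisites are all placed) gives 202 distinct complete orderings.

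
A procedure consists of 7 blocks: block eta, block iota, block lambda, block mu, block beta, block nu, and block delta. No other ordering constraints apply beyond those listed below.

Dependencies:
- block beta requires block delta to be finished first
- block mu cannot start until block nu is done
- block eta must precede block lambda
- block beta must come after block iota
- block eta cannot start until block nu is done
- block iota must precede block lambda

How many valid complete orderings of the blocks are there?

181

The blocks with no prerequisites are block iota, block nu, block delta; any of them can be placed first.
Enumerating by repeatedly choosing an available block (one whose prerequisites are all placed) gives 181 distinct complete orderings.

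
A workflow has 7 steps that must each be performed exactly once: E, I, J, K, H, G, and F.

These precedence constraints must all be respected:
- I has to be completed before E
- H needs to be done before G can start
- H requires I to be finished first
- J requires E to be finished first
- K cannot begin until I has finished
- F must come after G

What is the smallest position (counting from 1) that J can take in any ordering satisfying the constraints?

Every step that must precede J has to come before it. Tracing all chains that end at J, those steps are: E, I — 2 in total.
So at minimum 2 steps come before J, putting J no earlier than position 3. That position is achievable by scheduling exactly those predecessors first.

3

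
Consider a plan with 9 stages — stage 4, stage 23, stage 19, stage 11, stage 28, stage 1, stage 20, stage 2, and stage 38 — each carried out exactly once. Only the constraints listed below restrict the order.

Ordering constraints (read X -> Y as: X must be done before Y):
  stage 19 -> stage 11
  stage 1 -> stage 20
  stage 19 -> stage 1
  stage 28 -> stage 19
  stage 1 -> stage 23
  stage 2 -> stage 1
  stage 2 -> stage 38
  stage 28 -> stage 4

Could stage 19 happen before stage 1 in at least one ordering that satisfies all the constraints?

Stage 19 is actually forced before stage 1 by the constraints, so certainly some valid ordering has stage 19 first.

Yes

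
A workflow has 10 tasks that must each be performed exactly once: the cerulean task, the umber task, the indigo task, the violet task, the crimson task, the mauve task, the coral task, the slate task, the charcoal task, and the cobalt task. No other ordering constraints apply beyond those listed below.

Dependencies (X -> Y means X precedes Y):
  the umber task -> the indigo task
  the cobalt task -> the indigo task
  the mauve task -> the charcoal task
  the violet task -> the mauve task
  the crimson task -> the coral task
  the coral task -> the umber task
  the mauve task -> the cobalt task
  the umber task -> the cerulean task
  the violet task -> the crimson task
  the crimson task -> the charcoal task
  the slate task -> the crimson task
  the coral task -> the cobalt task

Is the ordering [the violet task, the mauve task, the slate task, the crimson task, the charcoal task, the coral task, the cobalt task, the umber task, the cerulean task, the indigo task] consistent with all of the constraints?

Yes

Going through the constraints one by one, each required predecessor appears earlier in the sequence than its dependent — e.g. the mauve task (position 2) is before the cobalt task (position 7), as required.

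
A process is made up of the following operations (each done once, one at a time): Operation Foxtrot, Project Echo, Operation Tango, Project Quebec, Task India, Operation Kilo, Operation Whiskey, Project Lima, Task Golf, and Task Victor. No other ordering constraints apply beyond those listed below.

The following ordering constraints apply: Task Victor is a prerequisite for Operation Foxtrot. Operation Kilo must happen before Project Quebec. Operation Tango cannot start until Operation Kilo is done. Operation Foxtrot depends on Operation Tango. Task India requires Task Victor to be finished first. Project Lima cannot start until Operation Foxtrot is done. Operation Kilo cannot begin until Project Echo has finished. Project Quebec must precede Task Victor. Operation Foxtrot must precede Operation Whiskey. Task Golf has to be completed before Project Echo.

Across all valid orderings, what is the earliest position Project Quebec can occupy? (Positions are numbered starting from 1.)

4

The operations that are forced before Project Quebec, directly or transitively, are Project Echo, Operation Kilo, Task Golf. That's 3 operations.
So at minimum 3 operations come before Project Quebec, putting Project Quebec no earlier than position 4. That position is achievable by scheduling exactly those predecessors first.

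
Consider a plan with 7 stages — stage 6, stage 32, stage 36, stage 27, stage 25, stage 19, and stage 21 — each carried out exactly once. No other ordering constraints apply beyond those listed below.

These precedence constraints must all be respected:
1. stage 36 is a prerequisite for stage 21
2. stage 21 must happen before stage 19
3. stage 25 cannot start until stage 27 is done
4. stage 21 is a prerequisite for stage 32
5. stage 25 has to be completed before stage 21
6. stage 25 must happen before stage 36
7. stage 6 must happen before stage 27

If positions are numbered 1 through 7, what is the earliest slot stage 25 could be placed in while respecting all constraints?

The stages that are forced before stage 25, directly or transitively, are stage 6, stage 27. That's 2 stages.
With 2 mandatory predecessors, the earliest stage 25 can sit is position 2+1 = 3, and placing just those 2 first achieves it.

3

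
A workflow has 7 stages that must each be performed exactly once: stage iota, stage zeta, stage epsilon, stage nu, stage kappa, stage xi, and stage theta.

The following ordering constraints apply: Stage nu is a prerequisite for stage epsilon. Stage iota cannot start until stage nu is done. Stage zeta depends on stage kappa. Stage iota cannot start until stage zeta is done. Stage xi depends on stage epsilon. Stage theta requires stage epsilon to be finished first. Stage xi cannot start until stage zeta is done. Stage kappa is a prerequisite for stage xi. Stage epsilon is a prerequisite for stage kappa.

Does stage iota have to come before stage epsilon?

No

In fact the dependencies run the other way: stage epsilon → stage kappa → stage zeta → stage iota.
So stage iota does not have to come before stage epsilon — it cannot.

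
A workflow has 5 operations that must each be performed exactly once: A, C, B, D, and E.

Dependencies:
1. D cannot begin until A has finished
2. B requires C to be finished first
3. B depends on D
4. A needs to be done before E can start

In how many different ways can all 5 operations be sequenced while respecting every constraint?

2 operations have no prerequisites (A, C), so any of them could come first.
Counting all ways to extend the partial order to a total order gives 11.

11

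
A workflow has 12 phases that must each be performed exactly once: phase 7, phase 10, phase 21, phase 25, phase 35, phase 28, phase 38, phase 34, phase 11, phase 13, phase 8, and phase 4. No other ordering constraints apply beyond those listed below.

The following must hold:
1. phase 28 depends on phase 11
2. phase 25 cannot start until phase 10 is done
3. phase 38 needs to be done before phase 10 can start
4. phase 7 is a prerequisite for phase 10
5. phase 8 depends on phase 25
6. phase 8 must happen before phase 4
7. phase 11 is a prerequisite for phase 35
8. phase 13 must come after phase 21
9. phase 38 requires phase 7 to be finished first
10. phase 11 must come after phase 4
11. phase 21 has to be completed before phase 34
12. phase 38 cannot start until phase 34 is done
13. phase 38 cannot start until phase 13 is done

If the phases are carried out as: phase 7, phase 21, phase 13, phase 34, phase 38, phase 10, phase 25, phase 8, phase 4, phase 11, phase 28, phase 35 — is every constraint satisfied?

Checking each listed constraint against this order: for instance, phase 7 is in position 1 and phase 10 in position 6, so that constraint holds — and the remaining constraints check out the same way.

Yes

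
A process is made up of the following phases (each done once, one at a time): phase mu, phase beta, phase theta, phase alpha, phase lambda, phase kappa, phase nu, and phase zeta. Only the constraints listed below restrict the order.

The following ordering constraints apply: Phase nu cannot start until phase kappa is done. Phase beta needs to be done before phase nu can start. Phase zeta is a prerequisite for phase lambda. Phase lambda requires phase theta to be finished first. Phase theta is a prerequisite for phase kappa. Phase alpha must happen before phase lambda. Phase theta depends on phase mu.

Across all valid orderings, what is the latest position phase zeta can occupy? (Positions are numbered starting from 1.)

Following the constraints forward from phase zeta, its only required successor is phase lambda.
With 1 mandatory successor out of 8 phases total, the latest slot for phase zeta is 8−1 = 7, and it's reachable by doing all non-successors before phase zeta.

7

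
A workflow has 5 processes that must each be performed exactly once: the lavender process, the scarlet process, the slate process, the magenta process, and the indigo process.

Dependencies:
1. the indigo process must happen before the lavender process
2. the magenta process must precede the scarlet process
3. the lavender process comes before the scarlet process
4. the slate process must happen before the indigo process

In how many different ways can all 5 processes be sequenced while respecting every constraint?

The processes with no prerequisites are the slate process, the magenta process; any of them can be placed first.
Enumerating by repeatedly choosing an available process (one whose prerequisites are all placed) gives 4 distinct complete orderings.

4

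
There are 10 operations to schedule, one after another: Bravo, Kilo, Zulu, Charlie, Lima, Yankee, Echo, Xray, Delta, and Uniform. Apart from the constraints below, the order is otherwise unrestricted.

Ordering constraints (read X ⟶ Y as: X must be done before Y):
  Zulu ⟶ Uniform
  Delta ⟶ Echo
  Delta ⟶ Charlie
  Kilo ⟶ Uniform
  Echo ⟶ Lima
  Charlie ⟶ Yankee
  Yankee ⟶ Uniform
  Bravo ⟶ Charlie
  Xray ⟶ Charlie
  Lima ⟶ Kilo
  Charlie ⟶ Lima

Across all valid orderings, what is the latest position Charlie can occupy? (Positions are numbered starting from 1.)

Following every chain forward from Charlie, the operations that must come later are Kilo, Lima, Yankee, Uniform — 4 of them.
So at least 4 operations follow Charlie, putting Charlie no later than position 6. That position is achievable by scheduling everything else first.

6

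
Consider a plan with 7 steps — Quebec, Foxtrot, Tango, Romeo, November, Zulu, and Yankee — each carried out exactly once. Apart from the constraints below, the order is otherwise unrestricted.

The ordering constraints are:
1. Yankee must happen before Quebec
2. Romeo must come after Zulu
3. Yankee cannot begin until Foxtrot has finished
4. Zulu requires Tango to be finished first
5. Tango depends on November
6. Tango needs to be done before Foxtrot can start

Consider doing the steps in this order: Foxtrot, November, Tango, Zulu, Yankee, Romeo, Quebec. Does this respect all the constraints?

In the proposed order, Foxtrot appears before Tango.
That contradicts the constraint that Tango must precede Foxtrot.

No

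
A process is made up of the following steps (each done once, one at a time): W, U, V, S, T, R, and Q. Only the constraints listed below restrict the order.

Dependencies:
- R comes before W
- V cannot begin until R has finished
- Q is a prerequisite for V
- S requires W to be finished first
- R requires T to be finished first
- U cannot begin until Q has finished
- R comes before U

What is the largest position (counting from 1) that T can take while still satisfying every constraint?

2

The steps that are forced after T, directly or by a chain of constraints, are W, U, V, S, R. That's 5 steps.
With 5 mandatory successors out of 7 steps total, the latest slot for T is 7−5 = 2, and it's reachable by doing all non-successors before T.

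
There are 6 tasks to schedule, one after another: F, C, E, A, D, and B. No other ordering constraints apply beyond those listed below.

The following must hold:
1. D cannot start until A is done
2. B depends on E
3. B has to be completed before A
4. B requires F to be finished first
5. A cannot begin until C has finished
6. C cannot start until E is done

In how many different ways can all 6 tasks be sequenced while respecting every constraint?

The tasks with no prerequisites are F, E; any of them can be placed first.
Counting all ways to extend the partial order to a total order gives 5.

5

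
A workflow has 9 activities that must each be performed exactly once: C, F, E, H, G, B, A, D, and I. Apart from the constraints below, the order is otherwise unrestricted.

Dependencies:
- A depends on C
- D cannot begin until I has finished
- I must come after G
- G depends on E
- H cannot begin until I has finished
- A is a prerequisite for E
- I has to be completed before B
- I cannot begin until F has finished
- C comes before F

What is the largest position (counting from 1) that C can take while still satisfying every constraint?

1

Every activity that must follow C has to come after it. Tracing all chains starting from C, those activities are: F, E, H, G, B, A, D, I — 8 in total.
So at least 8 activities follow C, putting C no later than position 1. That position is achievable by scheduling everything else first.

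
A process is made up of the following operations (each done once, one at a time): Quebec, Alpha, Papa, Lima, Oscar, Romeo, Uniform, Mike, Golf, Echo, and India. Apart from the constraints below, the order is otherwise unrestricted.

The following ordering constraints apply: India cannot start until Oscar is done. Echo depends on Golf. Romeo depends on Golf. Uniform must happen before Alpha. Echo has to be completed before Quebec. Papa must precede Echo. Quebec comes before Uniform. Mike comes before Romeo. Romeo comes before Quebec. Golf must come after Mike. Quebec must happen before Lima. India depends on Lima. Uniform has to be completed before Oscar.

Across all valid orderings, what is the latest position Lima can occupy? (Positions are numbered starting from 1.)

10

Following the constraints forward from Lima, its only required successor is India.
So at least 1 operation follows Lima, putting Lima no later than position 10. That position is achievable by scheduling everything else first.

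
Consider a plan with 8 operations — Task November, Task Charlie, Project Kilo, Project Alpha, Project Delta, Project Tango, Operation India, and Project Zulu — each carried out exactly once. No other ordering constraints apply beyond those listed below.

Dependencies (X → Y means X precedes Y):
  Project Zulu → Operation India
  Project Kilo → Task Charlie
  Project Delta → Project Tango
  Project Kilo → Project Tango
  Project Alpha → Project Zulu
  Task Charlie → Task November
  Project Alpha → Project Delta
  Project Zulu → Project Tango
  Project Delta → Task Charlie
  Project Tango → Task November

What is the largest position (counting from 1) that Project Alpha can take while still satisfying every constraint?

2

The operations that are forced after Project Alpha, directly or by a chain of constraints, are Task November, Task Charlie, Project Delta, Project Tango, Operation India, Project Zulu. That's 6 operations.
With 6 mandatory successors out of 8 operations total, the latest slot for Project Alpha is 8−6 = 2, and it's reachable by doing all non-successors before Project Alpha.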